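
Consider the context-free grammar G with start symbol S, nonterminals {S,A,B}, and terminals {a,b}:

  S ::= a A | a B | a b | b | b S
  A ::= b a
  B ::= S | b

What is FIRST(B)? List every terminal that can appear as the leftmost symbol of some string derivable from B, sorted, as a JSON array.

FIRST sets, iterate to fixpoint:
iter 1:
  A via A→b a: +{b}
  B via B→b: +{b}
  S via S→a A: +{a}
  S via S→b: +{b}
  FIRST[S]={a,b}  FIRST[A]={b}  FIRST[B]={b}
iter 2:
  B via B→S: +{a}
  FIRST[S]={a,b}  FIRST[A]={b}  FIRST[B]={a,b}
iter 3: (no change)
  FIRST[S]={a,b}  FIRST[A]={b}  FIRST[B]={a,b}

FIRST(B) = ["a", "b"]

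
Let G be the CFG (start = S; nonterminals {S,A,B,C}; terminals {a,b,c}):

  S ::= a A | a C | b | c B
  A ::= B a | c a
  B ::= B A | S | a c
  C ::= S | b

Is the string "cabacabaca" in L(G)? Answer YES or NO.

CNF form of G:
  S -> T0 A | T0 C | T1 B | b
  A -> B T0 | T1 T0
  B -> B A | T0 A | T0 C | T0 T1 | T1 B | b
  C -> T0 A | T0 C | T1 B | b
  T0 -> a
  T1 -> c

CYK table (by increasing span):
  [0..0]={T1}  "c"  orig:{}
  [1..1]={T0}  "a"  orig:{}
  [2..2]={B,C,S}  "b"
  [3..3]={T0}  "a"  orig:{}
  [4..4]={T1}  "c"  orig:{}
  [5..5]={T0}  "a"  orig:{}
  [6..6]={B,C,S}  "b"
  [7..7]={T0}  "a"  orig:{}
  [8..8]={T1}  "c"  orig:{}
  [9..9]={T0}  "a"  orig:{}
  [0..1]={A}  "ca"
  [1..2]={B,C,S}  "ab"
  [2..3]={A}  "ba"
  [3..4]={B}  "ac"
  [4..5]={A}  "ca"
  [5..6]={B,C,S}  "ab"
  [6..7]={A}  "ba"
  [7..8]={B}  "ac"
  [8..9]={A}  "ca"
  [0..2]={B,C,S}  "cab"
  [1..3]={A,B,C,S}  "aba"
  [2..4]=∅  "bac"
  [3..5]={A,B,C,S}  "aca"
  [4..6]={B,C,S}  "cab"
  [5..7]={A,B,C,S}  "aba"
  [6..8]=∅  "bac"
  [7..9]={A,B,C,S}  "aca"
  [0..3]={A,B,C,S}  "caba"
  [1..4]=∅  "abac"
  [2..5]={B}  "baca"
  [3..6]={B,C,S}  "acab"
  [4..7]={A,B,C,S}  "caba"
  [5..8]=∅  "abac"
  [6..9]={B}  "baca"
  [0..4]=∅  "cabac"
  [1..5]={B}  "abaca"
  [2..6]=∅  "bacab"
  [3..7]={A,B,C,S}  "acaba"
  [4..8]=∅  "cabac"
  [5..9]={B}  "abaca"
  [0..5]={B,C,S}  "cabaca"
  [1..6]=∅  "abacab"
  [2..7]={B}  "bacaba"
  [3..8]=∅  "acabac"
  [4..9]={B,C,S}  "cabaca"
  [0..6]=∅  "cabacab"
  [1..7]={B}  "abacaba"
  [2..8]=∅  "bacabac"
  [3..9]={B,C,S}  "acabaca"
  [0..7]={B,C,S}  "cabacaba"
  [1..8]=∅  "abacabac"
  [2..9]={B}  "bacabaca"
  [0..8]=∅  "cabacabac"
  [1..9]={B}  "abacabaca"
  [0..9]={B,C,S}  "cabacabaca"

S ∈ T[0,9] ⇒ YES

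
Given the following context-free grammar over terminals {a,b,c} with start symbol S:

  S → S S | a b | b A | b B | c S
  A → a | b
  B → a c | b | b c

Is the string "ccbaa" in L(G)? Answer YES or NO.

CNF form of G:
  S -> S S | T0 T2 | T1 S | T2 A | T2 B
  A -> a | b
  B -> T0 T1 | T2 T1 | b
  T0 -> a
  T1 -> c
  T2 -> b

CYK fill:
  [0..0]={T1}  "c"  orig:{}
  [1..1]={T1}  "c"  orig:{}
  [2..2]={A,B,T2}  "b"  orig:{A,B}
  [3..3]={A,T0}  "a"  orig:{A}
  [4..4]={A,T0}  "a"  orig:{A}
  [0..1]=∅  "cc"
  [1..2]=∅  "cb"
  [2..3]={S}  "ba"
  [3..4]=∅  "aa"
  [0..2]=∅  "ccb"
  [1..3]={S}  "cba"
  [2..4]=∅  "baa"
  [0..3]={S}  "ccba"
  [1..4]=∅  "cbaa"
  [0..4]=∅  "ccbaa"

S ∉ T[0,4] ⇒ NO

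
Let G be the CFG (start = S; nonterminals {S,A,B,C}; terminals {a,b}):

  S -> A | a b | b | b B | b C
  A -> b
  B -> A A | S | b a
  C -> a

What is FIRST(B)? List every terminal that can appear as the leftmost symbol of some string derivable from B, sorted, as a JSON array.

Compute FIRST by fixpoint:
pass 1:
  A via A→b: +{b}
  B via B→A A: +{b}
  C via C→a: +{a}
  S via S→A: +{b}
  S via S→a b: +{a}
  FIRST(S)={a,b}  FIRST(A)={b}  FIRST(B)={b}  FIRST(C)={a}
pass 2:
  B via B→S: +{a}
  FIRST(S)={a,b}  FIRST(A)={b}  FIRST(B)={a,b}  FIRST(C)={a}
pass 3: (stable)
  FIRST(S)={a,b}  FIRST(A)={b}  FIRST(B)={a,b}  FIRST(C)={a}

FIRST(B) = ["a", "b"]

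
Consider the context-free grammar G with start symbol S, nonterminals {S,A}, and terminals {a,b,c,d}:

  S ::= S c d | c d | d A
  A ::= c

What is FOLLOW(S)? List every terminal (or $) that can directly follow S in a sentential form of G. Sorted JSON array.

Compute FIRST by fixpoint:
iter 1:
  A via A→c: +{c}
  S via S→c d: +{c}
  S via S→d A: +{d}
  S: {c,d}  A: {c}
iter 2: — fixpoint
  S: {c,d}  A: {c}

FOLLOW sets:
initialize: $ ∈ FOLLOW(S)
[1]
  S→S c d: FOLLOW(S) ⊇ FIRST(c) = {c}; new: +{c}
  S→d A: FOLLOW(A) ⊇ FOLLOW(S) ⊇ {$,c}; new: +{$,c}
  S: {$,c}  A: {$,c}
[2] done
  S: {$,c}  A: {$,c}

FOLLOW(S) = ["$", "c"]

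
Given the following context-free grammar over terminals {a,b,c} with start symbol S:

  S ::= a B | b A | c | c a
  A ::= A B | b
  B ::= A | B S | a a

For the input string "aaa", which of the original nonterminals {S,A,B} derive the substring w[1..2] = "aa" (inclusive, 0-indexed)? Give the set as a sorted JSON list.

CNF form of G:
  S -> T0 B | T1 A | T2 T0 | c
  A -> A B | b
  B -> A B | B S | T0 T0 | b
  T0 -> a
  T1 -> b
  T2 -> c

Fill CYK table bottom-up, restricted to cells inside w[1..2]:
  T[1,1] 'a' = {T0}  orig:{}
  T[2,2] 'a' = {T0}  orig:{}
  T[1,2] 'aa' = {B}

Original NTs in T[1,2] deriving "aa": ["B"]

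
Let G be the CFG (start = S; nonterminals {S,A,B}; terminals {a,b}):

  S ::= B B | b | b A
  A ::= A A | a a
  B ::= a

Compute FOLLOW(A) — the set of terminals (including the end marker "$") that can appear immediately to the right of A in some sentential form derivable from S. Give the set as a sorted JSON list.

Compute FIRST by fixpoint:
iter 1:
  A via A→a a: +{a}
  B via B→a: +{a}
  S via S→B B: +{a}
  S via S→b: +{b}
  S: {a,b}  A: {a}  B: {a}
iter 2: done
  S: {a,b}  A: {a}  B: {a}

FOLLOW sets:
seed FOLLOW(S) with $
round 1:
  A→A A: FOLLOW(A) ⊇ FIRST(A) = {a}; new: +{a}
  S→B B: FOLLOW(B) ⊇ FIRST(B) = {a}; new: +{a}
  S→B B: FOLLOW(B) ⊇ FOLLOW(S) ⊇ {$}; new: +{$}
  S→b A: FOLLOW(A) ⊇ FOLLOW(S) ⊇ {$}; new: +{$}
  FOLLOW[S]={$}  FOLLOW[A]={$,a}  FOLLOW[B]={$,a}
round 2: done
  FOLLOW[S]={$}  FOLLOW[A]={$,a}  FOLLOW[B]={$,a}

FOLLOW(A) = ["$", "a"]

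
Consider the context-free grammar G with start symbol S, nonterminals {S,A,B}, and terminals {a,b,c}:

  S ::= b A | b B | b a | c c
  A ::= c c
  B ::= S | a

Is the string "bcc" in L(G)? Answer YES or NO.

CNF form of G:
  S -> T0 T0 | T1 A | T1 B | T1 T2
  A -> T0 T0
  B -> T0 T0 | T1 A | T1 B | T1 T2 | a
  T0 -> c
  T1 -> b
  T2 -> a

CYK fill:
  T[0,0] 'b' = {T1}  orig:{}
  T[1,1] 'c' = {T0}  orig:{}
  T[2,2] 'c' = {T0}  orig:{}
  T[0,1] 'bc' = ∅
  T[1,2] 'cc' = {A,B,S}
  T[0,2] 'bcc' = {B,S}

S ∈ T[0,2] ⇒ YES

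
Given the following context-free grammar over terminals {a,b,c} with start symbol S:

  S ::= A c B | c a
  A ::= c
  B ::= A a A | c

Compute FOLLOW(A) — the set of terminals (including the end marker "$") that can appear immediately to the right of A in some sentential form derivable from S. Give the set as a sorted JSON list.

FIRST iteration:
round 1:
  A via A→c: +{c}
  B via B→A a A: +{c}
  S via S→A c B: +{c}
  S: {c}  A: {c}  B: {c}
round 2: done
  S: {c}  A: {c}  B: {c}

FOLLOW iteration:
seed FOLLOW(S) with $
iter 1:
  B→A a A: FOLLOW(A) ⊇ FIRST(a) = {a}; new: +{a}
  S→A c B: FOLLOW(A) ⊇ FIRST(c) = {c}; new: +{c}
  S→A c B: FOLLOW(B) ⊇ FOLLOW(S) ⊇ {$}; new: +{$}
  FOLLOW(S)={$}  FOLLOW(A)={a,c}  FOLLOW(B)={$}
iter 2:
  B→A a A: FOLLOW(A) ⊇ FOLLOW(B) ⊇ {$}; new: +{$}
  FOLLOW(S)={$}  FOLLOW(A)={$,a,c}  FOLLOW(B)={$}
iter 3: (no change)
  FOLLOW(S)={$}  FOLLOW(A)={$,a,c}  FOLLOW(B)={$}

FOLLOW(A) = ["$", "a", "c"]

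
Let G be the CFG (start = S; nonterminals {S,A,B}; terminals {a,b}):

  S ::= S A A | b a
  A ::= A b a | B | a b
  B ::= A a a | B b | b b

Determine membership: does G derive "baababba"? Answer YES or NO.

CNF form of G:
  S -> S X5 | T1 T0
  A -> A X2 | A X3 | B T1 | T0 T1 | T1 T1
  B -> A X4 | B T1 | T1 T1
  T0 -> a
  T1 -> b
  X2 -> T0 T0
  X3 -> T1 T0
  X4 -> T0 T0
  X5 -> A A

Fill CYK table bottom-up:
  T[0,0] 'b' = {T1}  orig:{}
  T[1,1] 'a' = {T0}  orig:{}
  T[2,2] 'a' = {T0}  orig:{}
  T[3,3] 'b' = {T1}  orig:{}
  T[4,4] 'a' = {T0}  orig:{}
  T[5,5] 'b' = {T1}  orig:{}
  T[6,6] 'b' = {T1}  orig:{}
  T[7,7] 'a' = {T0}  orig:{}
  T[0,1] 'ba' = {S,X3}  orig:{S}
  T[1,2] 'aa' = {X2,X4}  orig:{}
  T[2,3] 'ab' = {A}
  T[3,4] 'ba' = {S,X3}  orig:{S}
  T[4,5] 'ab' = {A}
  T[5,6] 'bb' = {A,B}
  T[6,7] 'ba' = {S,X3}  orig:{S}
  T[0,2] 'baa' = ∅
  T[1,3] 'aab' = ∅
  T[2,4] 'aba' = ∅
  T[3,5] 'bab' = ∅
  T[4,6] 'abb' = ∅
  T[5,7] 'bba' = ∅
  T[0,3] 'baab' = ∅
  T[1,4] 'aaba' = ∅
  T[2,5] 'abab' = {X5}  orig:{}
  T[3,6] 'babb' = ∅
  T[4,7] 'abba' = {A}
  T[0,4] 'baaba' = ∅
  T[1,5] 'aabab' = ∅
  T[2,6] 'ababb' = ∅
  T[3,7] 'babba' = ∅
  T[0,5] 'baabab' = {S}
  T[1,6] 'aababb' = ∅
  T[2,7] 'ababba' = {X5}  orig:{}
  T[0,6] 'baababb' = ∅
  T[1,7] 'aababba' = ∅
  T[0,7] 'baababba' = {S}

S ∈ T[0,7] ⇒ YES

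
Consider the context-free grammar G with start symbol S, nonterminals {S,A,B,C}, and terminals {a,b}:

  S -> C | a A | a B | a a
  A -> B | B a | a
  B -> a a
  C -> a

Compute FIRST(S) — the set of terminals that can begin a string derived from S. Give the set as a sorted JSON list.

FIRST sets, iterate to fixpoint:
pass 1:
  A via A→a: +{a}
  B via B→a a: +{a}
  C via C→a: +{a}
  S via S→C: +{a}
  FIRST(S)={a}  FIRST(A)={a}  FIRST(B)={a}  FIRST(C)={a}
pass 2: — fixpoint
  FIRST(S)={a}  FIRST(A)={a}  FIRST(B)={a}  FIRST(C)={a}

FIRST(S) = ["a"]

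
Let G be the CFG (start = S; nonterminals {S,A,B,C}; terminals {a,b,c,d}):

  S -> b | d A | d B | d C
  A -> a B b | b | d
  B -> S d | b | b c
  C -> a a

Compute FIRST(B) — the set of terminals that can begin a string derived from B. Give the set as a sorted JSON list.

FIRST sets, iterate to fixpoint:
pass 1:
  A via A→a B b: +{a}
  A via A→b: +{b}
  A via A→d: +{d}
  B via B→b: +{b}
  C via C→a a: +{a}
  S via S→b: +{b}
  S via S→d A: +{d}
  FIRST[S]={b,d}  FIRST[A]={a,b,d}  FIRST[B]={b}  FIRST[C]={a}
pass 2:
  B via B→S d: +{d}
  FIRST[S]={b,d}  FIRST[A]={a,b,d}  FIRST[B]={b,d}  FIRST[C]={a}
pass 3: — fixpoint
  FIRST[S]={b,d}  FIRST[A]={a,b,d}  FIRST[B]={b,d}  FIRST[C]={a}

FIRST(B) = ["b", "d"]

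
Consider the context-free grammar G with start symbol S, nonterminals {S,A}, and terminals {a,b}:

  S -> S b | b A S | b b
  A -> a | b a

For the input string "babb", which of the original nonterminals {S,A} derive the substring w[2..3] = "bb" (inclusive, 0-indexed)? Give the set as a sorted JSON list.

Convert to CNF:
  S -> S T0 | T0 T0 | T0 X2
  A -> T0 T1 | a
  T0 -> b
  T1 -> a
  X2 -> A S

Fill CYK table bottom-up, restricted to cells inside w[2..3]:
  cell(2,2) b: {T0}  orig:{}
  cell(3,3) b: {T0}  orig:{}
  cell(2,3) bb: {S}

Original NTs in T[2,3] deriving "bb": ["S"]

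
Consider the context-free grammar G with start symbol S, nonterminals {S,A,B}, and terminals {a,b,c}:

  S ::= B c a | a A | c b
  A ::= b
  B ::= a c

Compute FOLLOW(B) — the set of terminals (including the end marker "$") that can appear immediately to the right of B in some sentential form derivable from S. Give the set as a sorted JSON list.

FIRST iteration:
[1]
  A via A→b: +{b}
  B via B→a c: +{a}
  S via S→B c a: +{a}
  S via S→c b: +{c}
  FIRST[S]={a,c}  FIRST[A]={b}  FIRST[B]={a}
[2] — fixpoint
  FIRST[S]={a,c}  FIRST[A]={b}  FIRST[B]={a}

FOLLOW iteration:
FOLLOW(S) := {$}
pass 1:
  S→B c a: FOLLOW(B) ⊇ FIRST(c) = {c}; new: +{c}
  S→a A: FOLLOW(A) ⊇ FOLLOW(S) ⊇ {$}; new: +{$}
  FOLLOW(S)={$}  FOLLOW(A)={$}  FOLLOW(B)={c}
pass 2: (stable)
  FOLLOW(S)={$}  FOLLOW(A)={$}  FOLLOW(B)={c}

FOLLOW(B) = ["c"]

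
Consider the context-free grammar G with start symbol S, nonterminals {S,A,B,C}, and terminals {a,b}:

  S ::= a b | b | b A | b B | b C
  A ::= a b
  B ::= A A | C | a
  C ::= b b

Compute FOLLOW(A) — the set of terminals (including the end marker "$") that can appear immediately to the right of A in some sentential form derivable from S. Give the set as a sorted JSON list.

Compute FIRST by fixpoint:
iter 1:
  A via A→a b: +{a}
  B via B→A A: +{a}
  C via C→b b: +{b}
  S via S→a b: +{a}
  S via S→b: +{b}
  FIRST[S]={a,b}  FIRST[A]={a}  FIRST[B]={a}  FIRST[C]={b}
iter 2:
  B via B→C: +{b}
  FIRST[S]={a,b}  FIRST[A]={a}  FIRST[B]={a,b}  FIRST[C]={b}
iter 3: (no change)
  FIRST[S]={a,b}  FIRST[A]={a}  FIRST[B]={a,b}  FIRST[C]={b}

FOLLOW iteration:
initialize: $ ∈ FOLLOW(S)
pass 1:
  B→A A: FOLLOW(A) ⊇ FIRST(A) = {a}; new: +{a}
  S→b A: FOLLOW(A) ⊇ FOLLOW(S) ⊇ {$}; new: +{$}
  S→b B: FOLLOW(B) ⊇ FOLLOW(S) ⊇ {$}; new: +{$}
  S→b C: FOLLOW(C) ⊇ FOLLOW(S) ⊇ {$}; new: +{$}
  S: {$}  A: {$,a}  B: {$}  C: {$}
pass 2: done
  S: {$}  A: {$,a}  B: {$}  C: {$}

FOLLOW(A) = ["$", "a"]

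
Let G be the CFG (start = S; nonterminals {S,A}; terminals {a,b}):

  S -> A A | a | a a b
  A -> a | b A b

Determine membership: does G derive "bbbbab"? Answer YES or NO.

CNF form of G:
  S -> A A | T1 X3 | a
  A -> T0 X2 | a
  T0 -> b
  T1 -> a
  X2 -> A T0
  X3 -> T1 T0

CYK fill:
  [0..0]={T0}  "b"  orig:{}
  [1..1]={T0}  "b"  orig:{}
  [2..2]={T0}  "b"  orig:{}
  [3..3]={T0}  "b"  orig:{}
  [4..4]={A,S,T1}  "a"  orig:{A,S}
  [5..5]={T0}  "b"  orig:{}
  [0..1]=∅  "bb"
  [1..2]=∅  "bb"
  [2..3]=∅  "bb"
  [3..4]=∅  "ba"
  [4..5]={X2,X3}  "ab"  orig:{}
  [0..2]=∅  "bbb"
  [1..3]=∅  "bbb"
  [2..4]=∅  "bba"
  [3..5]={A}  "bab"
  [0..3]=∅  "bbbb"
  [1..4]=∅  "bbba"
  [2..5]=∅  "bbab"
  [0..4]=∅  "bbbba"
  [1..5]=∅  "bbbab"
  [0..5]=∅  "bbbbab"

S ∉ T[0,5] ⇒ NO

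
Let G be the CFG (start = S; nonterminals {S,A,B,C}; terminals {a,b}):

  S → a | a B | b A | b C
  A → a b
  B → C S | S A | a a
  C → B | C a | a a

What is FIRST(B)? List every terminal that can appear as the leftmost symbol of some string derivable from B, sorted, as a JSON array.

Compute FIRST by fixpoint:
round 1:
  A via A→a b: +{a}
  B via B→a a: +{a}
  C via C→B: +{a}
  S via S→a: +{a}
  S via S→b A: +{b}
  S: {a,b}  A: {a}  B: {a}  C: {a}
round 2:
  B via B→S A: +{b}
  C via C→B: +{b}
  S: {a,b}  A: {a}  B: {a,b}  C: {a,b}
round 3: (stable)
  S: {a,b}  A: {a}  B: {a,b}  C: {a,b}

FIRST(B) = ["a", "b"]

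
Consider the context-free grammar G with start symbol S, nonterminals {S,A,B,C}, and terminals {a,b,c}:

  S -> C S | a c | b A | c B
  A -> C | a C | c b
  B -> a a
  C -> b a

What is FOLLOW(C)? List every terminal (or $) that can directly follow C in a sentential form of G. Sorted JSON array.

FIRST sets, iterate to fixpoint:
[1]
  A via A→a C: +{a}
  A via A→c b: +{c}
  B via B→a a: +{a}
  C via C→b a: +{b}
  S via S→C S: +{b}
  S via S→a c: +{a}
  S via S→c B: +{c}
  FIRST[S]={a,b,c}  FIRST[A]={a,c}  FIRST[B]={a}  FIRST[C]={b}
[2]
  A via A→C: +{b}
  FIRST[S]={a,b,c}  FIRST[A]={a,b,c}  FIRST[B]={a}  FIRST[C]={b}
[3] (no change)
  FIRST[S]={a,b,c}  FIRST[A]={a,b,c}  FIRST[B]={a}  FIRST[C]={b}

FOLLOW iteration:
seed FOLLOW(S) with $
pass 1:
  S→C S: FOLLOW(C) ⊇ FIRST(S) = {a,b,c}; new: +{a,b,c}
  S→b A: FOLLOW(A) ⊇ FOLLOW(S) ⊇ {$}; new: +{$}
  S→c B: FOLLOW(B) ⊇ FOLLOW(S) ⊇ {$}; new: +{$}
  FOLLOW(S)={$}  FOLLOW(A)={$}  FOLLOW(B)={$}  FOLLOW(C)={a,b,c}
pass 2:
  A→C: FOLLOW(C) ⊇ FOLLOW(A) ⊇ {$}; new: +{$}
  FOLLOW(S)={$}  FOLLOW(A)={$}  FOLLOW(B)={$}  FOLLOW(C)={$,a,b,c}
pass 3: done
  FOLLOW(S)={$}  FOLLOW(A)={$}  FOLLOW(B)={$}  FOLLOW(C)={$,a,b,c}

FOLLOW(C) = ["$", "a", "b", "c"]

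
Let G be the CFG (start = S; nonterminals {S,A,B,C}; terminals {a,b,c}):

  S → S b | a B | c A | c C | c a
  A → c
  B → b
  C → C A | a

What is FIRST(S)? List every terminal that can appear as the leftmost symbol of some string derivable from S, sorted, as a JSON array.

Compute FIRST by fixpoint:
iter 1:
  A via A→c: +{c}
  B via B→b: +{b}
  C via C→a: +{a}
  S via S→a B: +{a}
  S via S→c A: +{c}
  FIRST(S)={a,c}  FIRST(A)={c}  FIRST(B)={b}  FIRST(C)={a}
iter 2: done
  FIRST(S)={a,c}  FIRST(A)={c}  FIRST(B)={b}  FIRST(C)={a}

FIRST(S) = ["a", "c"]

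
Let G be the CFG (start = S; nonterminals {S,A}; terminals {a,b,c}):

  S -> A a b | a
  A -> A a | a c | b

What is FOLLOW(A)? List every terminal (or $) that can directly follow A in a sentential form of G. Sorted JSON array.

Compute FIRST by fixpoint:
[1]
  A via A→a c: +{a}
  A via A→b: +{b}
  S via S→A a b: +{a,b}
  FIRST(S)={a,b}  FIRST(A)={a,b}
[2] — fixpoint
  FIRST(S)={a,b}  FIRST(A)={a,b}

FOLLOW iteration:
FOLLOW(S) := {$}
[1]
  A→A a: FOLLOW(A) ⊇ FIRST(a) = {a}; new: +{a}
  FOLLOW[S]={$}  FOLLOW[A]={a}
[2] (stable)
  FOLLOW[S]={$}  FOLLOW[A]={a}

FOLLOW(A) = ["a"]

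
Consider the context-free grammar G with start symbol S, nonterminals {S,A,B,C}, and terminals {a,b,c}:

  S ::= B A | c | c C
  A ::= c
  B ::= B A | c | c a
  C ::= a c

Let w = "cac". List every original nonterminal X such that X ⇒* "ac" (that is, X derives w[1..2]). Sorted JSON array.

Convert to CNF:
  S -> B A | T0 C | c
  A -> c
  B -> B A | T0 T1 | c
  C -> T1 T0
  T0 -> c
  T1 -> a

CYK table (by increasing span), restricted to cells inside w[1..2]:
  cell(1,1) a: {T1}  orig:{}
  cell(2,2) c: {A,B,S,T0}  orig:{A,B,S}
  cell(1,2) ac: {C}

Original NTs in T[1,2] deriving "ac": ["C"]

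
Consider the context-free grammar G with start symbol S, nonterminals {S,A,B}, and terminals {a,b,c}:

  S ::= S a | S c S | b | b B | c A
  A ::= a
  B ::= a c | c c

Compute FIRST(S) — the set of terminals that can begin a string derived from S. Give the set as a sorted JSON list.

Compute FIRST by fixpoint:
pass 1:
  A via A→a: +{a}
  B via B→a c: +{a}
  B via B→c c: +{c}
  S via S→b: +{b}
  S via S→c A: +{c}
  S: {b,c}  A: {a}  B: {a,c}
pass 2: (stable)
  S: {b,c}  A: {a}  B: {a,c}

FIRST(S) = ["b", "c"]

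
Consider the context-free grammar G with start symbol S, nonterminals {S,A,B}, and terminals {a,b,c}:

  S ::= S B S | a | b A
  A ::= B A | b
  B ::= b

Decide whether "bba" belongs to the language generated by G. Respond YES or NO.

Convert to CNF:
  S -> S X1 | T0 A | a
  A -> B A | b
  B -> b
  T0 -> b
  X1 -> B S

CYK table (by increasing span):
  T[0,0] 'b' = {A,B,T0}  orig:{A,B}
  T[1,1] 'b' = {A,B,T0}  orig:{A,B}
  T[2,2] 'a' = {S}
  T[0,1] 'bb' = {A,S}
  T[1,2] 'ba' = {X1}  orig:{}
  T[0,2] 'bba' = ∅

S ∉ T[0,2] ⇒ NO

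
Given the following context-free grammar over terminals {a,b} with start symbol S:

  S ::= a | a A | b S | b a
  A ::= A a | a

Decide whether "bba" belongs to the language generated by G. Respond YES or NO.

CNF form of G:
  S -> T0 A | T1 S | T1 T0 | a
  A -> A T0 | a
  T0 -> a
  T1 -> b

CYK table (by increasing span):
  [0..0]={T1}  "b"  orig:{}
  [1..1]={T1}  "b"  orig:{}
  [2..2]={A,S,T0}  "a"  orig:{A,S}
  [0..1]=∅  "bb"
  [1..2]={S}  "ba"
  [0..2]={S}  "bba"

S ∈ T[0,2] ⇒ YES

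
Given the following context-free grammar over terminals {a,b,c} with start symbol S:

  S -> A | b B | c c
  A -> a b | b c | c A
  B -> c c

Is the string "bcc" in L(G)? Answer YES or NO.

Convert to CNF:
  S -> T0 T1 | T1 B | T1 T2 | T2 A | T2 T2
  A -> T0 T1 | T1 T2 | T2 A
  B -> T2 T2
  T0 -> a
  T1 -> b
  T2 -> c

Fill CYK table bottom-up:
  T[0,0] 'b' = {T1}  orig:{}
  T[1,1] 'c' = {T2}  orig:{}
  T[2,2] 'c' = {T2}  orig:{}
  T[0,1] 'bc' = {A,S}
  T[1,2] 'cc' = {B,S}
  T[0,2] 'bcc' = {S}

S ∈ T[0,2] ⇒ YES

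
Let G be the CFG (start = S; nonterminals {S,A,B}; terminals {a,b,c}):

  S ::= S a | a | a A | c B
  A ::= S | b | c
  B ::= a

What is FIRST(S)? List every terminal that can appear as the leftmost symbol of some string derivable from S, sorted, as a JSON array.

Compute FIRST by fixpoint:
[1]
  A via A→b: +{b}
  A via A→c: +{c}
  B via B→a: +{a}
  S via S→a: +{a}
  S via S→c B: +{c}
  FIRST[S]={a,c}  FIRST[A]={b,c}  FIRST[B]={a}
[2]
  A via A→S: +{a}
  FIRST[S]={a,c}  FIRST[A]={a,b,c}  FIRST[B]={a}
[3] (stable)
  FIRST[S]={a,c}  FIRST[A]={a,b,c}  FIRST[B]={a}

FIRST(S) = ["a", "c"]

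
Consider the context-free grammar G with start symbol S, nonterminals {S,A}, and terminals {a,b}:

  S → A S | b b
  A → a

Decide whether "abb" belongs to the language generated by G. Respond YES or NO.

CNF form of G:
  S -> A S | T0 T0
  A -> a
  T0 -> b

Fill CYK table bottom-up:
  cell(0,0) a: {A}
  cell(1,1) b: {T0}  orig:{}
  cell(2,2) b: {T0}  orig:{}
  cell(0,1) ab: ∅
  cell(1,2) bb: {S}
  cell(0,2) abb: {S}

S ∈ T[0,2] ⇒ YES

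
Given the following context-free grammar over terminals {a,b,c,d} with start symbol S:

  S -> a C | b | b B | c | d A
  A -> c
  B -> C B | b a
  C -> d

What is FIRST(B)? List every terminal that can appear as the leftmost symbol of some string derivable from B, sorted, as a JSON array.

Compute FIRST by fixpoint:
iter 1:
  A via A→c: +{c}
  B via B→b a: +{b}
  C via C→d: +{d}
  S via S→a C: +{a}
  S via S→b: +{b}
  S via S→c: +{c}
  S via S→d A: +{d}
  FIRST(S)={a,b,c,d}  FIRST(A)={c}  FIRST(B)={b}  FIRST(C)={d}
iter 2:
  B via B→C B: +{d}
  FIRST(S)={a,b,c,d}  FIRST(A)={c}  FIRST(B)={b,d}  FIRST(C)={d}
iter 3: done
  FIRST(S)={a,b,c,d}  FIRST(A)={c}  FIRST(B)={b,d}  FIRST(C)={d}

FIRST(B) = ["b", "d"]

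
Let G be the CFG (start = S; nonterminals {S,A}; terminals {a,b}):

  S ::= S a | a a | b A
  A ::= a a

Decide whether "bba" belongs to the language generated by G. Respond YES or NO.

CNF form of G:
  S -> S T0 | T0 T0 | T1 A
  A -> T0 T0
  T0 -> a
  T1 -> b

CYK fill:
  cell(0,0) b: {T1}  orig:{}
  cell(1,1) b: {T1}  orig:{}
  cell(2,2) a: {T0}  orig:{}
  cell(0,1) bb: ∅
  cell(1,2) ba: ∅
  cell(0,2) bba: ∅

S ∉ T[0,2] ⇒ NO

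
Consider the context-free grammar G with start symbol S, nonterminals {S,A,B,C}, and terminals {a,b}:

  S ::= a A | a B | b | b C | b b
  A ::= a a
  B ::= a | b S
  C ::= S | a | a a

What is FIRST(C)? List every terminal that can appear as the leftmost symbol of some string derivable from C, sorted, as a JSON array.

Compute FIRST by fixpoint:
pass 1:
  A via A→a a: +{a}
  B via B→a: +{a}
  B via B→b S: +{b}
  C via C→a: +{a}
  S via S→a A: +{a}
  S via S→b: +{b}
  S: {a,b}  A: {a}  B: {a,b}  C: {a}
pass 2:
  C via C→S: +{b}
  S: {a,b}  A: {a}  B: {a,b}  C: {a,b}
pass 3: — fixpoint
  S: {a,b}  A: {a}  B: {a,b}  C: {a,b}

FIRST(C) = ["a", "b"]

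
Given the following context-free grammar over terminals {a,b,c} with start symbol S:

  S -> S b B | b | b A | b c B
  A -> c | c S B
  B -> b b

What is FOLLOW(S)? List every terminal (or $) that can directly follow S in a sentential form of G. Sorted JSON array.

FIRST iteration:
iter 1:
  A via A→c: +{c}
  B via B→b b: +{b}
  S via S→b: +{b}
  FIRST[S]={b}  FIRST[A]={c}  FIRST[B]={b}
iter 2: done
  FIRST[S]={b}  FIRST[A]={c}  FIRST[B]={b}

Compute FOLLOW by fixpoint:
seed FOLLOW(S) with $
pass 1:
  A→c S B: FOLLOW(S) ⊇ FIRST(B) = {b}; new: +{b}
  S→S b B: FOLLOW(B) ⊇ FOLLOW(S) ⊇ {$,b}; new: +{$,b}
  S→b A: FOLLOW(A) ⊇ FOLLOW(S) ⊇ {$,b}; new: +{$,b}
  FOLLOW[S]={$,b}  FOLLOW[A]={$,b}  FOLLOW[B]={$,b}
pass 2: — fixpoint
  FOLLOW[S]={$,b}  FOLLOW[A]={$,b}  FOLLOW[B]={$,b}

FOLLOW(S) = ["$", "b"]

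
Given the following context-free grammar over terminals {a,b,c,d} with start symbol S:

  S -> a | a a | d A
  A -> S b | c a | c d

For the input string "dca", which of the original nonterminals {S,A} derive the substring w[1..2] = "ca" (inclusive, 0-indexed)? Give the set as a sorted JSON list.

Convert to CNF:
  S -> T2 T2 | T3 A | a
  A -> S T0 | T1 T2 | T1 T3
  T0 -> b
  T1 -> c
  T2 -> a
  T3 -> d

Fill CYK table bottom-up, restricted to cells inside w[1..2]:
  cell(1,1) c: {T1}  orig:{}
  cell(2,2) a: {S,T2}  orig:{S}
  cell(1,2) ca: {A}

Original NTs in T[1,2] deriving "ca": ["A"]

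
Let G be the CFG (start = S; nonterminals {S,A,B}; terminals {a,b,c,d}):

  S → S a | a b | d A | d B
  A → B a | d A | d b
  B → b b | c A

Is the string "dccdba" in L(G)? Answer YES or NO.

CNF form of G:
  S -> S T0 | T0 T2 | T1 A | T1 B
  A -> B T0 | T1 A | T1 T2
  B -> T2 T2 | T3 A
  T0 -> a
  T1 -> d
  T2 -> b
  T3 -> c

CYK table (by increasing span):
  cell(0,0) d: {T1}  orig:{}
  cell(1,1) c: {T3}  orig:{}
  cell(2,2) c: {T3}  orig:{}
  cell(3,3) d: {T1}  orig:{}
  cell(4,4) b: {T2}  orig:{}
  cell(5,5) a: {T0}  orig:{}
  cell(0,1) dc: ∅
  cell(1,2) cc: ∅
  cell(2,3) cd: ∅
  cell(3,4) db: {A}
  cell(4,5) ba: ∅
  cell(0,2) dcc: ∅
  cell(1,3) ccd: ∅
  cell(2,4) cdb: {B}
  cell(3,5) dba: ∅
  cell(0,3) dccd: ∅
  cell(1,4) ccdb: ∅
  cell(2,5) cdba: {A}
  cell(0,4) dccdb: ∅
  cell(1,5) ccdba: {B}
  cell(0,5) dccdba: {S}

S ∈ T[0,5] ⇒ YES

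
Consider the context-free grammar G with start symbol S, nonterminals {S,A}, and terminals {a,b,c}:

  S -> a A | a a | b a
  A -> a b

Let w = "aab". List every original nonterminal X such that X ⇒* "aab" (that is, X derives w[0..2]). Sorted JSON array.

Convert to CNF:
  S -> T0 A | T0 T0 | T1 T0
  A -> T0 T1
  T0 -> a
  T1 -> b

Fill CYK table bottom-up (cells [i..j] with 0 ≤ i ≤ j ≤ 2 only):
  T[0,0] 'a' = {T0}  orig:{}
  T[1,1] 'a' = {T0}  orig:{}
  T[2,2] 'b' = {T1}  orig:{}
  T[0,1] 'aa' = {S}
  T[1,2] 'ab' = {A}
  T[0,2] 'aab' = {S}

Original NTs in T[0,2] deriving "aab": ["S"]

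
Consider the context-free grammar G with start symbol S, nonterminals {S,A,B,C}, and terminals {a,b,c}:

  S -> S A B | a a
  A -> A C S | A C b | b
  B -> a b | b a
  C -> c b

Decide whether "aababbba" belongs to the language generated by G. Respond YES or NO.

CNF form of G:
  S -> S X5 | T1 T1
  A -> A X3 | A X4 | b
  B -> T0 T1 | T1 T0
  C -> T2 T0
  T0 -> b
  T1 -> a
  T2 -> c
  X3 -> C S
  X4 -> C T0
  X5 -> A B

Fill CYK table bottom-up:
  T[0,0] 'a' = {T1}  orig:{}
  T[1,1] 'a' = {T1}  orig:{}
  T[2,2] 'b' = {A,T0}  orig:{A}
  T[3,3] 'a' = {T1}  orig:{}
  T[4,4] 'b' = {A,T0}  orig:{A}
  T[5,5] 'b' = {A,T0}  orig:{A}
  T[6,6] 'b' = {A,T0}  orig:{A}
  T[7,7] 'a' = {T1}  orig:{}
  T[0,1] 'aa' = {S}
  T[1,2] 'ab' = {B}
  T[2,3] 'ba' = {B}
  T[3,4] 'ab' = {B}
  T[4,5] 'bb' = ∅
  T[5,6] 'bb' = ∅
  T[6,7] 'ba' = {B}
  T[0,2] 'aab' = ∅
  T[1,3] 'aba' = ∅
  T[2,4] 'bab' = {X5}  orig:{}
  T[3,5] 'abb' = ∅
  T[4,6] 'bbb' = ∅
  T[5,7] 'bba' = {X5}  orig:{}
  T[0,3] 'aaba' = ∅
  T[1,4] 'abab' = ∅
  T[2,5] 'babb' = ∅
  T[3,6] 'abbb' = ∅
  T[4,7] 'bbba' = ∅
  T[0,4] 'aabab' = {S}
  T[1,5] 'ababb' = ∅
  T[2,6] 'babbb' = ∅
  T[3,7] 'abbba' = ∅
  T[0,5] 'aababb' = ∅
  T[1,6] 'ababbb' = ∅
  T[2,7] 'babbba' = ∅
  T[0,6] 'aababbb' = ∅
  T[1,7] 'ababbba' = ∅
  T[0,7] 'aababbba' = {S}

S ∈ T[0,7] ⇒ YES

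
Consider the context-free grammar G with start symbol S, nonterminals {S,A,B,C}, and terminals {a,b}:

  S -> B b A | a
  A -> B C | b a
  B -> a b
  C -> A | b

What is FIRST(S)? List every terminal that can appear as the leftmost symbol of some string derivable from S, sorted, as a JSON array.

Compute FIRST by fixpoint:
pass 1:
  A via A→b a: +{b}
  B via B→a b: +{a}
  C via C→A: +{b}
  S via S→B b A: +{a}
  FIRST(S)={a}  FIRST(A)={b}  FIRST(B)={a}  FIRST(C)={b}
pass 2:
  A via A→B C: +{a}
  C via C→A: +{a}
  FIRST(S)={a}  FIRST(A)={a,b}  FIRST(B)={a}  FIRST(C)={a,b}
pass 3: (no change)
  FIRST(S)={a}  FIRST(A)={a,b}  FIRST(B)={a}  FIRST(C)={a,b}

FIRST(S) = ["a"]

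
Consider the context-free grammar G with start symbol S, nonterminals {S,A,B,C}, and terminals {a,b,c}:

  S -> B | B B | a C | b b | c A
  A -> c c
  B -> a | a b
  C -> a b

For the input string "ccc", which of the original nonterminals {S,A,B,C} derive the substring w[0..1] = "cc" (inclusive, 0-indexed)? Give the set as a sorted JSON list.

CNF form of G:
  S -> B B | T0 A | T1 C | T1 T2 | T2 T2 | a
  A -> T0 T0
  B -> T1 T2 | a
  C -> T1 T2
  T0 -> c
  T1 -> a
  T2 -> b

Fill CYK table bottom-up — only the sub-triangle for w[0..1]:
  T[0,0] 'c' = {T0}  orig:{}
  T[1,1] 'c' = {T0}  orig:{}
  T[0,1] 'cc' = {A}

Original NTs in T[0,1] deriving "cc": ["A"]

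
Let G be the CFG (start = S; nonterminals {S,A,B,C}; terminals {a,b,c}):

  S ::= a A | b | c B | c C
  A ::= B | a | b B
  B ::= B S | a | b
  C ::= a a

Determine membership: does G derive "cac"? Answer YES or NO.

Convert to CNF:
  S -> T1 A | T2 B | T2 C | b
  A -> B S | T0 B | a | b
  B -> B S | a | b
  C -> T1 T1
  T0 -> b
  T1 -> a
  T2 -> c

CYK table (by increasing span):
  T[0,0] 'c' = {T2}  orig:{}
  T[1,1] 'a' = {A,B,T1}  orig:{A,B}
  T[2,2] 'c' = {T2}  orig:{}
  T[0,1] 'ca' = {S}
  T[1,2] 'ac' = ∅
  T[0,2] 'cac' = ∅

S ∉ T[0,2] ⇒ NO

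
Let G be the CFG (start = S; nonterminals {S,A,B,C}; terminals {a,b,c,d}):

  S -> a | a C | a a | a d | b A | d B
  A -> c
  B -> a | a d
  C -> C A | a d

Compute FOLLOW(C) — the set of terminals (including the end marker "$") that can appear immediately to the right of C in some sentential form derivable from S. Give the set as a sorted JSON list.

FIRST iteration:
pass 1:
  A via A→c: +{c}
  B via B→a: +{a}
  C via C→a d: +{a}
  S via S→a: +{a}
  S via S→b A: +{b}
  S via S→d B: +{d}
  S: {a,b,d}  A: {c}  B: {a}  C: {a}
pass 2: done
  S: {a,b,d}  A: {c}  B: {a}  C: {a}

Compute FOLLOW by fixpoint:
initialize: $ ∈ FOLLOW(S)
[1]
  C→C A: FOLLOW(C) ⊇ FIRST(A) = {c}; new: +{c}
  C→C A: FOLLOW(A) ⊇ FOLLOW(C) ⊇ {c}; new: +{c}
  S→a C: FOLLOW(C) ⊇ FOLLOW(S) ⊇ {$}; new: +{$}
  S→b A: FOLLOW(A) ⊇ FOLLOW(S) ⊇ {$}; new: +{$}
  S→d B: FOLLOW(B) ⊇ FOLLOW(S) ⊇ {$}; new: +{$}
  FOLLOW[S]={$}  FOLLOW[A]={$,c}  FOLLOW[B]={$}  FOLLOW[C]={$,c}
[2] — fixpoint
  FOLLOW[S]={$}  FOLLOW[A]={$,c}  FOLLOW[B]={$}  FOLLOW[C]={$,c}

FOLLOW(C) = ["$", "c"]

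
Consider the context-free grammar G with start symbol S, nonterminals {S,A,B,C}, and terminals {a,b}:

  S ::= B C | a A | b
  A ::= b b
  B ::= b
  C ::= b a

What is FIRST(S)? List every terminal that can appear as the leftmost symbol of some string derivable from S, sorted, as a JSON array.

Compute FIRST by fixpoint:
pass 1:
  A via A→b b: +{b}
  B via B→b: +{b}
  C via C→b a: +{b}
  S via S→B C: +{b}
  S via S→a A: +{a}
  FIRST[S]={a,b}  FIRST[A]={b}  FIRST[B]={b}  FIRST[C]={b}
pass 2: — fixpoint
  FIRST[S]={a,b}  FIRST[A]={b}  FIRST[B]={b}  FIRST[C]={b}

FIRST(S) = ["a", "b"]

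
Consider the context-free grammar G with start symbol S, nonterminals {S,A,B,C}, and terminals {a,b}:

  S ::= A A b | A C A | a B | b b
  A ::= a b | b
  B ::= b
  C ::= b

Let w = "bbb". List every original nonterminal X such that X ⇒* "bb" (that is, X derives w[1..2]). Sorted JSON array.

Convert to CNF:
  S -> A X2 | A X3 | T0 B | T1 T1
  A -> T0 T1 | b
  B -> b
  C -> b
  T0 -> a
  T1 -> b
  X2 -> A T1
  X3 -> C A

CYK fill (cells [i..j] with 1 ≤ i ≤ j ≤ 2 only):
  [1..1]={A,B,C,T1}  "b"  orig:{A,B,C}
  [2..2]={A,B,C,T1}  "b"  orig:{A,B,C}
  [1..2]={S,X2,X3}  "bb"  orig:{S}

Original NTs in T[1,2] deriving "bb": ["S"]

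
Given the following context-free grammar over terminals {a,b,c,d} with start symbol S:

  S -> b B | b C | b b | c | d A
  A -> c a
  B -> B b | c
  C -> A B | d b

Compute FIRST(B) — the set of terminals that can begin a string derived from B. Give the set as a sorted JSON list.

FIRST iteration:
round 1:
  A via A→c a: +{c}
  B via B→c: +{c}
  C via C→A B: +{c}
  C via C→d b: +{d}
  S via S→b B: +{b}
  S via S→c: +{c}
  S via S→d A: +{d}
  S: {b,c,d}  A: {c}  B: {c}  C: {c,d}
round 2: done
  S: {b,c,d}  A: {c}  B: {c}  C: {c,d}

FIRST(B) = ["c"]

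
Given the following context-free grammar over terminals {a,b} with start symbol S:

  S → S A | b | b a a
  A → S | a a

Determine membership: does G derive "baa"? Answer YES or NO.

Convert to CNF:
  S -> S A | T1 X3 | b
  A -> S A | T0 T0 | T1 X2 | b
  T0 -> a
  T1 -> b
  X2 -> T0 T0
  X3 -> T0 T0

Fill CYK table bottom-up:
  cell(0,0) b: {A,S,T1}  orig:{A,S}
  cell(1,1) a: {T0}  orig:{}
  cell(2,2) a: {T0}  orig:{}
  cell(0,1) ba: ∅
  cell(1,2) aa: {A,X2,X3}  orig:{A}
  cell(0,2) baa: {A,S}

S ∈ T[0,2] ⇒ YES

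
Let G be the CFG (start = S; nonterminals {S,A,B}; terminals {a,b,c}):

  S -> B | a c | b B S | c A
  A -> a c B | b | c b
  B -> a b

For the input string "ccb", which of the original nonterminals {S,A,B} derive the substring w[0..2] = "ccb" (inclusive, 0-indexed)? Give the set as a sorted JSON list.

Convert to CNF:
  S -> T0 T1 | T0 T2 | T1 A | T2 X4
  A -> T0 X3 | T1 T2 | b
  B -> T0 T2
  T0 -> a
  T1 -> c
  T2 -> b
  X3 -> T1 B
  X4 -> B S

CYK table (by increasing span), restricted to cells inside w[0..2]:
  T[0,0] 'c' = {T1}  orig:{}
  T[1,1] 'c' = {T1}  orig:{}
  T[2,2] 'b' = {A,T2}  orig:{A}
  T[0,1] 'cc' = ∅
  T[1,2] 'cb' = {A,S}
  T[0,2] 'ccb' = {S}

Original NTs in T[0,2] deriving "ccb": ["S"]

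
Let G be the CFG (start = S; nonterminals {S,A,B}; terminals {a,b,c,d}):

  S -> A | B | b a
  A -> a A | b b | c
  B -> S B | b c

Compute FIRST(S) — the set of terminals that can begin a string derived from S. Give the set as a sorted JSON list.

FIRST sets, iterate to fixpoint:
[1]
  A via A→a A: +{a}
  A via A→b b: +{b}
  A via A→c: +{c}
  B via B→b c: +{b}
  S via S→A: +{a,b,c}
  FIRST[S]={a,b,c}  FIRST[A]={a,b,c}  FIRST[B]={b}
[2]
  B via B→S B: +{a,c}
  FIRST[S]={a,b,c}  FIRST[A]={a,b,c}  FIRST[B]={a,b,c}
[3] (no change)
  FIRST[S]={a,b,c}  FIRST[A]={a,b,c}  FIRST[B]={a,b,c}

FIRST(S) = ["a", "b", "c"]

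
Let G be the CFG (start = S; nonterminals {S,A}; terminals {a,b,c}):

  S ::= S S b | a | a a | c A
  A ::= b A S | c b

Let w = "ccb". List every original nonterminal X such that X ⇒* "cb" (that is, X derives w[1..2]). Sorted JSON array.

Convert to CNF:
  S -> S X4 | T1 A | T2 T2 | a
  A -> T0 X3 | T1 T0
  T0 -> b
  T1 -> c
  T2 -> a
  X3 -> A S
  X4 -> S T0

CYK table (by increasing span), restricted to cells inside w[1..2]:
  cell(1,1) c: {T1}  orig:{}
  cell(2,2) b: {T0}  orig:{}
  cell(1,2) cb: {A}

Original NTs in T[1,2] deriving "cb": ["A"]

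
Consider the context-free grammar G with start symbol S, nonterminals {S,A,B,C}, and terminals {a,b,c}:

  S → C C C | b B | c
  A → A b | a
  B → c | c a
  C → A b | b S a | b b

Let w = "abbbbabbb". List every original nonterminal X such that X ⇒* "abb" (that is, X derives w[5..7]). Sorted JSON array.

Convert to CNF:
  S -> C X4 | T0 B | c
  A -> A T0 | a
  B -> T1 T2 | c
  C -> A T0 | T0 T0 | T0 X3
  T0 -> b
  T1 -> c
  T2 -> a
  X3 -> S T2
  X4 -> C C

Fill CYK table bottom-up — only the sub-triangle for w[5..7]:
  T[5,5] 'a' = {A,T2}  orig:{A}
  T[6,6] 'b' = {T0}  orig:{}
  T[7,7] 'b' = {T0}  orig:{}
  T[5,6] 'ab' = {A,C}
  T[6,7] 'bb' = {C}
  T[5,7] 'abb' = {A,C}

Original NTs in T[5,7] deriving "abb": ["A", "C"]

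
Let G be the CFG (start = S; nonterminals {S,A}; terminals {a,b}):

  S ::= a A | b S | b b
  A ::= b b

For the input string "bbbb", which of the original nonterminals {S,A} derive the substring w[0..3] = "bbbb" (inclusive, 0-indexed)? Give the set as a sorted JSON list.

Convert to CNF:
  S -> T0 S | T0 T0 | T1 A
  A -> T0 T0
  T0 -> b
  T1 -> a

CYK fill — only the sub-triangle for w[0..3]:
  T[0,0] 'b' = {T0}  orig:{}
  T[1,1] 'b' = {T0}  orig:{}
  T[2,2] 'b' = {T0}  orig:{}
  T[3,3] 'b' = {T0}  orig:{}
  T[0,1] 'bb' = {A,S}
  T[1,2] 'bb' = {A,S}
  T[2,3] 'bb' = {A,S}
  T[0,2] 'bbb' = {S}
  T[1,3] 'bbb' = {S}
  T[0,3] 'bbbb' = {S}

Original NTs in T[0,3] deriving "bbbb": ["S"]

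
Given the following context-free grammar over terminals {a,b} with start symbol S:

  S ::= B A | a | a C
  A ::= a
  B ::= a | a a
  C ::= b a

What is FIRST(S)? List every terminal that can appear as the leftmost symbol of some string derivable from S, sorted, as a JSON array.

Compute FIRST by fixpoint:
pass 1:
  A via A→a: +{a}
  B via B→a: +{a}
  C via C→b a: +{b}
  S via S→B A: +{a}
  FIRST[S]={a}  FIRST[A]={a}  FIRST[B]={a}  FIRST[C]={b}
pass 2: done
  FIRST[S]={a}  FIRST[A]={a}  FIRST[B]={a}  FIRST[C]={b}

FIRST(S) = ["a"]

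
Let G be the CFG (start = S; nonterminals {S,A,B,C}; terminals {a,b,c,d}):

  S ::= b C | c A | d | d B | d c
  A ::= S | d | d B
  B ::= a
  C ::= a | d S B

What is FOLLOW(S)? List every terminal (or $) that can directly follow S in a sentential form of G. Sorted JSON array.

FIRST iteration:
round 1:
  A via A→d: +{d}
  B via B→a: +{a}
  C via C→a: +{a}
  C via C→d S B: +{d}
  S via S→b C: +{b}
  S via S→c A: +{c}
  S via S→d: +{d}
  FIRST(S)={b,c,d}  FIRST(A)={d}  FIRST(B)={a}  FIRST(C)={a,d}
round 2:
  A via A→S: +{b,c}
  FIRST(S)={b,c,d}  FIRST(A)={b,c,d}  FIRST(B)={a}  FIRST(C)={a,d}
round 3: (stable)
  FIRST(S)={b,c,d}  FIRST(A)={b,c,d}  FIRST(B)={a}  FIRST(C)={a,d}

Compute FOLLOW by fixpoint:
initialize: $ ∈ FOLLOW(S)
[1]
  C→d S B: FOLLOW(S) ⊇ FIRST(B) = {a}; new: +{a}
  S→b C: FOLLOW(C) ⊇ FOLLOW(S) ⊇ {$,a}; new: +{$,a}
  S→c A: FOLLOW(A) ⊇ FOLLOW(S) ⊇ {$,a}; new: +{$,a}
  S→d B: FOLLOW(B) ⊇ FOLLOW(S) ⊇ {$,a}; new: +{$,a}
  S: {$,a}  A: {$,a}  B: {$,a}  C: {$,a}
[2] (stable)
  S: {$,a}  A: {$,a}  B: {$,a}  C: {$,a}

FOLLOW(S) = ["$", "a"]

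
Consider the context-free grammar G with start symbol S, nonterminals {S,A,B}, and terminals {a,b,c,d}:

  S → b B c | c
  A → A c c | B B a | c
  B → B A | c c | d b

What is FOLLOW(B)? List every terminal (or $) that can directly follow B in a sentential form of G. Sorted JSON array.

FIRST iteration:
iter 1:
  A via A→c: +{c}
  B via B→c c: +{c}
  B via B→d b: +{d}
  S via S→b B c: +{b}
  S via S→c: +{c}
  FIRST[S]={b,c}  FIRST[A]={c}  FIRST[B]={c,d}
iter 2:
  A via A→B B a: +{d}
  FIRST[S]={b,c}  FIRST[A]={c,d}  FIRST[B]={c,d}
iter 3: (no change)
  FIRST[S]={b,c}  FIRST[A]={c,d}  FIRST[B]={c,d}

Compute FOLLOW by fixpoint:
initialize: $ ∈ FOLLOW(S)
pass 1:
  A→A c c: FOLLOW(A) ⊇ FIRST(c) = {c}; new: +{c}
  A→B B a: FOLLOW(B) ⊇ FIRST(B) = {c,d}; new: +{c,d}
  A→B B a: FOLLOW(B) ⊇ FIRST(a) = {a}; new: +{a}
  B→B A: FOLLOW(A) ⊇ FOLLOW(B) ⊇ {a,c,d}; new: +{a,d}
  FOLLOW(S)={$}  FOLLOW(A)={a,c,d}  FOLLOW(B)={a,c,d}
pass 2: — fixpoint
  FOLLOW(S)={$}  FOLLOW(A)={a,c,d}  FOLLOW(B)={a,c,d}

FOLLOW(B) = ["a", "c", "d"]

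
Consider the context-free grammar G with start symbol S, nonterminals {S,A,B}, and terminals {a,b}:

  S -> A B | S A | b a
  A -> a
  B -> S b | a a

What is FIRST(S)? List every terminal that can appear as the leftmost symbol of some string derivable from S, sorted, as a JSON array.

FIRST iteration:
pass 1:
  A via A→a: +{a}
  B via B→a a: +{a}
  S via S→A B: +{a}
  S via S→b a: +{b}
  FIRST[S]={a,b}  FIRST[A]={a}  FIRST[B]={a}
pass 2:
  B via B→S b: +{b}
  FIRST[S]={a,b}  FIRST[A]={a}  FIRST[B]={a,b}
pass 3: — fixpoint
  FIRST[S]={a,b}  FIRST[A]={a}  FIRST[B]={a,b}

FIRST(S) = ["a", "b"]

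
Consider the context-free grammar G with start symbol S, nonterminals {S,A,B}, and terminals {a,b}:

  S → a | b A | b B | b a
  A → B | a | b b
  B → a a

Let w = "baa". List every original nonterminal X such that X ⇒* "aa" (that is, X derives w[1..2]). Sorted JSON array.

Convert to CNF:
  S -> T1 A | T1 B | T1 T0 | a
  A -> T0 T0 | T1 T1 | a
  B -> T0 T0
  T0 -> a
  T1 -> b

CYK fill (cells [i..j] with 1 ≤ i ≤ j ≤ 2 only):
  T[1,1] 'a' = {A,S,T0}  orig:{A,S}
  T[2,2] 'a' = {A,S,T0}  orig:{A,S}
  T[1,2] 'aa' = {A,B}

Original NTs in T[1,2] deriving "aa": ["A", "B"]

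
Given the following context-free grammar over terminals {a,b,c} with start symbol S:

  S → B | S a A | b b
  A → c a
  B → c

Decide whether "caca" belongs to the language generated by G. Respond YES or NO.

Convert to CNF:
  S -> S X3 | T2 T2 | c
  A -> T0 T1
  B -> c
  T0 -> c
  T1 -> a
  T2 -> b
  X3 -> T1 A

CYK table (by increasing span):
  T[0,0] 'c' = {B,S,T0}  orig:{B,S}
  T[1,1] 'a' = {T1}  orig:{}
  T[2,2] 'c' = {B,S,T0}  orig:{B,S}
  T[3,3] 'a' = {T1}  orig:{}
  T[0,1] 'ca' = {A}
  T[1,2] 'ac' = ∅
  T[2,3] 'ca' = {A}
  T[0,2] 'cac' = ∅
  T[1,3] 'aca' = {X3}  orig:{}
  T[0,3] 'caca' = {S}

S ∈ T[0,3] ⇒ YES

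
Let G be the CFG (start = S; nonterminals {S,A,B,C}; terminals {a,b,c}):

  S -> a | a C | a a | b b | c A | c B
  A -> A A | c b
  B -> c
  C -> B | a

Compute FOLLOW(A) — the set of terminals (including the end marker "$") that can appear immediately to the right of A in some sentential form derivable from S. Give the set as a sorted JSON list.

FIRST sets, iterate to fixpoint:
round 1:
  A via A→c b: +{c}
  B via B→c: +{c}
  C via C→B: +{c}
  C via C→a: +{a}
  S via S→a: +{a}
  S via S→b b: +{b}
  S via S→c A: +{c}
  FIRST(S)={a,b,c}  FIRST(A)={c}  FIRST(B)={c}  FIRST(C)={a,c}
round 2: done
  FIRST(S)={a,b,c}  FIRST(A)={c}  FIRST(B)={c}  FIRST(C)={a,c}

FOLLOW iteration:
seed FOLLOW(S) with $
[1]
  A→A A: FOLLOW(A) ⊇ FIRST(A) = {c}; new: +{c}
  S→a C: FOLLOW(C) ⊇ FOLLOW(S) ⊇ {$}; new: +{$}
  S→c A: FOLLOW(A) ⊇ FOLLOW(S) ⊇ {$}; new: +{$}
  S→c B: FOLLOW(B) ⊇ FOLLOW(S) ⊇ {$}; new: +{$}
  S: {$}  A: {$,c}  B: {$}  C: {$}
[2] (no change)
  S: {$}  A: {$,c}  B: {$}  C: {$}

FOLLOW(A) = ["$", "c"]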